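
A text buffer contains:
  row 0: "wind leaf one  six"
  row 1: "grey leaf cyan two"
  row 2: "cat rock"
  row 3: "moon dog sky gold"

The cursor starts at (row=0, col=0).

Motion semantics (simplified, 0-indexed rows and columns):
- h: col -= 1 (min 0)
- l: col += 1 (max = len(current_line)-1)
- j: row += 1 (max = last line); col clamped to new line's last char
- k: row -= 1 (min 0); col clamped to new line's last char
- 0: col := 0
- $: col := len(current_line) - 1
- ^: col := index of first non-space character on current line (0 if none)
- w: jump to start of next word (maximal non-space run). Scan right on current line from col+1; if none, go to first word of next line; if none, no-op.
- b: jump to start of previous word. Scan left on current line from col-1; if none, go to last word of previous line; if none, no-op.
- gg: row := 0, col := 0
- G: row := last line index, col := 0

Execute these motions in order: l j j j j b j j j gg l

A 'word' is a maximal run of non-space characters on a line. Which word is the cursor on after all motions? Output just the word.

After 1 (l): row=0 col=1 char='i'
After 2 (j): row=1 col=1 char='r'
After 3 (j): row=2 col=1 char='a'
After 4 (j): row=3 col=1 char='o'
After 5 (j): row=3 col=1 char='o'
After 6 (b): row=3 col=0 char='m'
After 7 (j): row=3 col=0 char='m'
After 8 (j): row=3 col=0 char='m'
After 9 (j): row=3 col=0 char='m'
After 10 (gg): row=0 col=0 char='w'
After 11 (l): row=0 col=1 char='i'

Answer: wind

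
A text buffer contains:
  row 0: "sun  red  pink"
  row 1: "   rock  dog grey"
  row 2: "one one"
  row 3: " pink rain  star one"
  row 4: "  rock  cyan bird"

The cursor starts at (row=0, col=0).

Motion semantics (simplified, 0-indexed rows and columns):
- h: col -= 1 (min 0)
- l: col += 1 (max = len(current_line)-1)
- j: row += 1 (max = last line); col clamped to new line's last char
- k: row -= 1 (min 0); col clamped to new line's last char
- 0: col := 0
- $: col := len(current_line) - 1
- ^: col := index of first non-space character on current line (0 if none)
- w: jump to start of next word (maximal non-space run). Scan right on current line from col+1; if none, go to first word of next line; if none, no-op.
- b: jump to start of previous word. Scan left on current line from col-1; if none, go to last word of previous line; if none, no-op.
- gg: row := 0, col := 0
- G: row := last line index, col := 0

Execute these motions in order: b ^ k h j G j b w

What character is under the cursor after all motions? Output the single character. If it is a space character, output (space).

Answer: r

Derivation:
After 1 (b): row=0 col=0 char='s'
After 2 (^): row=0 col=0 char='s'
After 3 (k): row=0 col=0 char='s'
After 4 (h): row=0 col=0 char='s'
After 5 (j): row=1 col=0 char='_'
After 6 (G): row=4 col=0 char='_'
After 7 (j): row=4 col=0 char='_'
After 8 (b): row=3 col=17 char='o'
After 9 (w): row=4 col=2 char='r'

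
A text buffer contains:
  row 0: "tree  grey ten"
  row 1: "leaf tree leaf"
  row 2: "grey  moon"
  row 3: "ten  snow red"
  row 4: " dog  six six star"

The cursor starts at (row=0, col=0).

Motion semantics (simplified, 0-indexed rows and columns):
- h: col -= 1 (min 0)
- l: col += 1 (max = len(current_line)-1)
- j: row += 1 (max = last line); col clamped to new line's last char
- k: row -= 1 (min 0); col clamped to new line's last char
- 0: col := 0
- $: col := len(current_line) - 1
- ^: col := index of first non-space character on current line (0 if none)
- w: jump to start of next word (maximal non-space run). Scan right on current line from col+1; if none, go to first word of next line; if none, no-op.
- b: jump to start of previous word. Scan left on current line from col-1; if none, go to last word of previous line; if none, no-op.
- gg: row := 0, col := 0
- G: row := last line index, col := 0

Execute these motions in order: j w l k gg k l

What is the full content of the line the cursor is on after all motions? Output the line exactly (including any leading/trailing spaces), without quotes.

After 1 (j): row=1 col=0 char='l'
After 2 (w): row=1 col=5 char='t'
After 3 (l): row=1 col=6 char='r'
After 4 (k): row=0 col=6 char='g'
After 5 (gg): row=0 col=0 char='t'
After 6 (k): row=0 col=0 char='t'
After 7 (l): row=0 col=1 char='r'

Answer: tree  grey ten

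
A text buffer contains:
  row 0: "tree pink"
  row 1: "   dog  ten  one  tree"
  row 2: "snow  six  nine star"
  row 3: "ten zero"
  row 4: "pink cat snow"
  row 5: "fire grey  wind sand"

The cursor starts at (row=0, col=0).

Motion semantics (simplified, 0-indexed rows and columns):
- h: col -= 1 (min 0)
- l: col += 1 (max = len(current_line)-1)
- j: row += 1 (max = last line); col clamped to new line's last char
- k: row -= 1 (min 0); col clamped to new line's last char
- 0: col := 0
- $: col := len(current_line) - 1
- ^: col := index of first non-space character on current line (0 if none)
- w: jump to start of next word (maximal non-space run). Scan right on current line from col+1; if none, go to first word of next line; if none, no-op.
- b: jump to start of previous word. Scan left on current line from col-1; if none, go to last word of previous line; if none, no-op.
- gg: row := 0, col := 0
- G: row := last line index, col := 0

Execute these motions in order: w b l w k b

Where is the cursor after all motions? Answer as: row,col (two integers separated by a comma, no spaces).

Answer: 0,0

Derivation:
After 1 (w): row=0 col=5 char='p'
After 2 (b): row=0 col=0 char='t'
After 3 (l): row=0 col=1 char='r'
After 4 (w): row=0 col=5 char='p'
After 5 (k): row=0 col=5 char='p'
After 6 (b): row=0 col=0 char='t'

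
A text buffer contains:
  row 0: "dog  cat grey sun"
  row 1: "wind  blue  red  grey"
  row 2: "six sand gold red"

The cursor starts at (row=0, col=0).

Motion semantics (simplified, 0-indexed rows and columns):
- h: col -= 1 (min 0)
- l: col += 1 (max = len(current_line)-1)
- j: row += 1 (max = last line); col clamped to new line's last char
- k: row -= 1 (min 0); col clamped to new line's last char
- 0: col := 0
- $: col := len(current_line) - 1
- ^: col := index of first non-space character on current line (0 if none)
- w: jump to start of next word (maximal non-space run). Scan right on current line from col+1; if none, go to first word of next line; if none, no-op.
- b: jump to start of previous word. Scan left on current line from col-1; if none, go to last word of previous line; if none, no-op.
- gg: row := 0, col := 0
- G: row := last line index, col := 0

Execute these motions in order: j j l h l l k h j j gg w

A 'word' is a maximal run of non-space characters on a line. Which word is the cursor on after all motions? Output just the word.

Answer: cat

Derivation:
After 1 (j): row=1 col=0 char='w'
After 2 (j): row=2 col=0 char='s'
After 3 (l): row=2 col=1 char='i'
After 4 (h): row=2 col=0 char='s'
After 5 (l): row=2 col=1 char='i'
After 6 (l): row=2 col=2 char='x'
After 7 (k): row=1 col=2 char='n'
After 8 (h): row=1 col=1 char='i'
After 9 (j): row=2 col=1 char='i'
After 10 (j): row=2 col=1 char='i'
After 11 (gg): row=0 col=0 char='d'
After 12 (w): row=0 col=5 char='c'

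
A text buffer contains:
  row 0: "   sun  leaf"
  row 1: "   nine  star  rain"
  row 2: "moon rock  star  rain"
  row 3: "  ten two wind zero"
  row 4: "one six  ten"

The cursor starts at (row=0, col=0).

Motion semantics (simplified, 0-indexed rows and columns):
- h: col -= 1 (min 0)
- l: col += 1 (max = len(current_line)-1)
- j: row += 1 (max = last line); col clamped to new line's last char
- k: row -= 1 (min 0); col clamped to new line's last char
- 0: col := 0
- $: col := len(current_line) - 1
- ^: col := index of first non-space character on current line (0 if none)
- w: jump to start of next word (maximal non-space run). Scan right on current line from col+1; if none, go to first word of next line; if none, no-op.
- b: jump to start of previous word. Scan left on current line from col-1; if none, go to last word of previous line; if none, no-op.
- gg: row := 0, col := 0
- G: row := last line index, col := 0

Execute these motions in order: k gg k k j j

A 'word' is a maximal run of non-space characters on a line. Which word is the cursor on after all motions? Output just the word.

After 1 (k): row=0 col=0 char='_'
After 2 (gg): row=0 col=0 char='_'
After 3 (k): row=0 col=0 char='_'
After 4 (k): row=0 col=0 char='_'
After 5 (j): row=1 col=0 char='_'
After 6 (j): row=2 col=0 char='m'

Answer: moon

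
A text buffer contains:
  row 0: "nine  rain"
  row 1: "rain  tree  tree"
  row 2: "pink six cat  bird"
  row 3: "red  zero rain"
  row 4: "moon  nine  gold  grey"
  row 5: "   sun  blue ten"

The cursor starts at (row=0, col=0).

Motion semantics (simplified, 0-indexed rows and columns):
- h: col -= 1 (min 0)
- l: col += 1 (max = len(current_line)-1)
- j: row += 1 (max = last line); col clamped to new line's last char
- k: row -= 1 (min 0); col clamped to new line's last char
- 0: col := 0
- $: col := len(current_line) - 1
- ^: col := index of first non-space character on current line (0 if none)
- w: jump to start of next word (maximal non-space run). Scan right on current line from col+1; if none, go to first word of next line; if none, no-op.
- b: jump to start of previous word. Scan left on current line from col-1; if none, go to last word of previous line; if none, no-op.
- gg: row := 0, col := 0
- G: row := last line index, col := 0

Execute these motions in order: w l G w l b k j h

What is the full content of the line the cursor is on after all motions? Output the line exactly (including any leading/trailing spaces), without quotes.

Answer:    sun  blue ten

Derivation:
After 1 (w): row=0 col=6 char='r'
After 2 (l): row=0 col=7 char='a'
After 3 (G): row=5 col=0 char='_'
After 4 (w): row=5 col=3 char='s'
After 5 (l): row=5 col=4 char='u'
After 6 (b): row=5 col=3 char='s'
After 7 (k): row=4 col=3 char='n'
After 8 (j): row=5 col=3 char='s'
After 9 (h): row=5 col=2 char='_'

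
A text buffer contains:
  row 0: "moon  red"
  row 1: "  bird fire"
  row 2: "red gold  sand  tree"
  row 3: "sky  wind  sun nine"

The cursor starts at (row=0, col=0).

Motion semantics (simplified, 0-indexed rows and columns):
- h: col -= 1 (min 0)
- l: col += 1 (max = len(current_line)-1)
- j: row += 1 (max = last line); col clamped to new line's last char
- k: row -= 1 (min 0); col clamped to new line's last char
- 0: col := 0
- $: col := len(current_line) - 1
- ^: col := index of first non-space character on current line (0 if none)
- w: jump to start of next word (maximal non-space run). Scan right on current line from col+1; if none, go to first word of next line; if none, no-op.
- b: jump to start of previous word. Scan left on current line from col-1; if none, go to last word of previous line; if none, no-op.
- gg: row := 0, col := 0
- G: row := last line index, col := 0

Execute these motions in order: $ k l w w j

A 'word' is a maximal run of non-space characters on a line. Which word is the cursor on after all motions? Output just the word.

Answer: gold

Derivation:
After 1 ($): row=0 col=8 char='d'
After 2 (k): row=0 col=8 char='d'
After 3 (l): row=0 col=8 char='d'
After 4 (w): row=1 col=2 char='b'
After 5 (w): row=1 col=7 char='f'
After 6 (j): row=2 col=7 char='d'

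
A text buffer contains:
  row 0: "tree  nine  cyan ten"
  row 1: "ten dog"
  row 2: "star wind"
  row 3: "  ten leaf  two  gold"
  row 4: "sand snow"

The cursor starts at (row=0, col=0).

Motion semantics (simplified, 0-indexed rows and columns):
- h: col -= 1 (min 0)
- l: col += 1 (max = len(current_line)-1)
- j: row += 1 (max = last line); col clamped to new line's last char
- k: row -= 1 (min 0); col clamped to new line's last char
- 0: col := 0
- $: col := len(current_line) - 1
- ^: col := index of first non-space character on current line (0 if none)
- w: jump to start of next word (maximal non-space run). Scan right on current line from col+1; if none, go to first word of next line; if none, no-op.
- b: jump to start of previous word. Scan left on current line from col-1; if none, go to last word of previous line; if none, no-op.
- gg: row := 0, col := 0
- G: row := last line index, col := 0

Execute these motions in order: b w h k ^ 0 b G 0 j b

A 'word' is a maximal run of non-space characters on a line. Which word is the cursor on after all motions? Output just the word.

After 1 (b): row=0 col=0 char='t'
After 2 (w): row=0 col=6 char='n'
After 3 (h): row=0 col=5 char='_'
After 4 (k): row=0 col=5 char='_'
After 5 (^): row=0 col=0 char='t'
After 6 (0): row=0 col=0 char='t'
After 7 (b): row=0 col=0 char='t'
After 8 (G): row=4 col=0 char='s'
After 9 (0): row=4 col=0 char='s'
After 10 (j): row=4 col=0 char='s'
After 11 (b): row=3 col=17 char='g'

Answer: gold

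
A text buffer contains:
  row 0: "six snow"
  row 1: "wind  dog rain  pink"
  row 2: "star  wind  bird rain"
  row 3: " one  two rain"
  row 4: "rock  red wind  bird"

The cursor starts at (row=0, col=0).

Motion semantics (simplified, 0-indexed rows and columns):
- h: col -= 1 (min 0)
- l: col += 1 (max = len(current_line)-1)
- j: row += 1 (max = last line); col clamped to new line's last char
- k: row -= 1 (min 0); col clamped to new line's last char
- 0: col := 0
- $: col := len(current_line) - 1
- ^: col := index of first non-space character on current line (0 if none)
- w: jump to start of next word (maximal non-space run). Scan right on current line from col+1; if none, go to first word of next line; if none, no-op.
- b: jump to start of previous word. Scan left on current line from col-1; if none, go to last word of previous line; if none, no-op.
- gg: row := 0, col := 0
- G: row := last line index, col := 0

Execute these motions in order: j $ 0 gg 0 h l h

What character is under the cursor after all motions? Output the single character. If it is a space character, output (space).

After 1 (j): row=1 col=0 char='w'
After 2 ($): row=1 col=19 char='k'
After 3 (0): row=1 col=0 char='w'
After 4 (gg): row=0 col=0 char='s'
After 5 (0): row=0 col=0 char='s'
After 6 (h): row=0 col=0 char='s'
After 7 (l): row=0 col=1 char='i'
After 8 (h): row=0 col=0 char='s'

Answer: s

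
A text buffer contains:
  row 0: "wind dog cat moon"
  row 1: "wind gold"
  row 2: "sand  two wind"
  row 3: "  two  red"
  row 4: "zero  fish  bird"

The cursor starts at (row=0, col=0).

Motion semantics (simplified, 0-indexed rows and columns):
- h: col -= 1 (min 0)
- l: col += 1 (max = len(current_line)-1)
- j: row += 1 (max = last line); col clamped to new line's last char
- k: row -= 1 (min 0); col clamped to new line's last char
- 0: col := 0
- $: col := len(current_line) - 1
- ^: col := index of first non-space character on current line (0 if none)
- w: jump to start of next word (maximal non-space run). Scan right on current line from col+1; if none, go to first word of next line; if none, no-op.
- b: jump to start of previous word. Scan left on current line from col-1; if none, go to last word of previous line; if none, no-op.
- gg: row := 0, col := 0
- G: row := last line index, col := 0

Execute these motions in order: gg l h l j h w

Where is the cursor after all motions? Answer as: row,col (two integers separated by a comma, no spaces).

After 1 (gg): row=0 col=0 char='w'
After 2 (l): row=0 col=1 char='i'
After 3 (h): row=0 col=0 char='w'
After 4 (l): row=0 col=1 char='i'
After 5 (j): row=1 col=1 char='i'
After 6 (h): row=1 col=0 char='w'
After 7 (w): row=1 col=5 char='g'

Answer: 1,5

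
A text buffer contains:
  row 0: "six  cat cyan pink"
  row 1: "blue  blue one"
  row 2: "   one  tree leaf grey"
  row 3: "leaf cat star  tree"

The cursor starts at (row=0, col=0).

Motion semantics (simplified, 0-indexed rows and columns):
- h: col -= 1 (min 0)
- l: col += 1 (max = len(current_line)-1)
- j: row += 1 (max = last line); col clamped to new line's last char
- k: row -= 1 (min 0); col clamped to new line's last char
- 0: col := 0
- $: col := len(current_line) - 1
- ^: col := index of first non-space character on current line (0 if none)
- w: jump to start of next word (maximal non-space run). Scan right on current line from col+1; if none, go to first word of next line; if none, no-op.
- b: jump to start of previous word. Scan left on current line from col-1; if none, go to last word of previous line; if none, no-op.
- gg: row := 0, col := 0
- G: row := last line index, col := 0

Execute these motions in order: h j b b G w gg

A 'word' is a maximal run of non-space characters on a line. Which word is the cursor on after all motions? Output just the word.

Answer: six

Derivation:
After 1 (h): row=0 col=0 char='s'
After 2 (j): row=1 col=0 char='b'
After 3 (b): row=0 col=14 char='p'
After 4 (b): row=0 col=9 char='c'
After 5 (G): row=3 col=0 char='l'
After 6 (w): row=3 col=5 char='c'
After 7 (gg): row=0 col=0 char='s'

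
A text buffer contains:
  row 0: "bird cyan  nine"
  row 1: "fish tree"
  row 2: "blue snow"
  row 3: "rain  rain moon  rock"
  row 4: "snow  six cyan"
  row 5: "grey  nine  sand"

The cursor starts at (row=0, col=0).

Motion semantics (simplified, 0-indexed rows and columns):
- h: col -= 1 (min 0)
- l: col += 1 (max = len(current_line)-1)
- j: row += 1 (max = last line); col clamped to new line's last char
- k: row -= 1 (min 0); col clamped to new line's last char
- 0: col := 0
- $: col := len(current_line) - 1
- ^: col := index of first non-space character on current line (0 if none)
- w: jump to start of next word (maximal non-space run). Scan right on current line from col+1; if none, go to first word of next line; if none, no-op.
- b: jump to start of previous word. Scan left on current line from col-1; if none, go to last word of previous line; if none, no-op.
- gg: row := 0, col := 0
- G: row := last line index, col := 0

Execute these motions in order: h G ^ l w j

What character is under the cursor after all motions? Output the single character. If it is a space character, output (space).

Answer: n

Derivation:
After 1 (h): row=0 col=0 char='b'
After 2 (G): row=5 col=0 char='g'
After 3 (^): row=5 col=0 char='g'
After 4 (l): row=5 col=1 char='r'
After 5 (w): row=5 col=6 char='n'
After 6 (j): row=5 col=6 char='n'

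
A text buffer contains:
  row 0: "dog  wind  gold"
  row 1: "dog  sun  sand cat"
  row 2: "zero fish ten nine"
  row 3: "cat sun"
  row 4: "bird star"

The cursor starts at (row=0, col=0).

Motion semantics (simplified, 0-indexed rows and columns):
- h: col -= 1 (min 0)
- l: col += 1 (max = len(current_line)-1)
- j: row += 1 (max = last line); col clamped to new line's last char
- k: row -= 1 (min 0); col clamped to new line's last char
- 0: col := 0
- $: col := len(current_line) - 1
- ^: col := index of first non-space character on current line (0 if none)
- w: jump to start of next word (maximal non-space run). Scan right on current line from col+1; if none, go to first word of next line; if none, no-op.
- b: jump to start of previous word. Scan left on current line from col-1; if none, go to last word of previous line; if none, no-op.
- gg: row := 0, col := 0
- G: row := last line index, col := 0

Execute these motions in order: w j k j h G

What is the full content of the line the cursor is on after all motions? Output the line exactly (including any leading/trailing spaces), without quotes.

Answer: bird star

Derivation:
After 1 (w): row=0 col=5 char='w'
After 2 (j): row=1 col=5 char='s'
After 3 (k): row=0 col=5 char='w'
After 4 (j): row=1 col=5 char='s'
After 5 (h): row=1 col=4 char='_'
After 6 (G): row=4 col=0 char='b'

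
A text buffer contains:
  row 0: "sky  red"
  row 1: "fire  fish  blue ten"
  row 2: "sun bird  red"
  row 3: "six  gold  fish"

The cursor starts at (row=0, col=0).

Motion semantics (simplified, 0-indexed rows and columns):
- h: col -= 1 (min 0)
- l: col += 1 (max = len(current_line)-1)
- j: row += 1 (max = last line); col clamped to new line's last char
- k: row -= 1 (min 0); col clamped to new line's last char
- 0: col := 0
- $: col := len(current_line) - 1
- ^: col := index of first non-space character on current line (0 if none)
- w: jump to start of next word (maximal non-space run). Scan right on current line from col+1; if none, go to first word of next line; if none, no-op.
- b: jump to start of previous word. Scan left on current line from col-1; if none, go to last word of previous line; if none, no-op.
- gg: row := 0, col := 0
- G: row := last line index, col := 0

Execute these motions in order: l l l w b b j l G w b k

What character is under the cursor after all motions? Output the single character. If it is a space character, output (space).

Answer: s

Derivation:
After 1 (l): row=0 col=1 char='k'
After 2 (l): row=0 col=2 char='y'
After 3 (l): row=0 col=3 char='_'
After 4 (w): row=0 col=5 char='r'
After 5 (b): row=0 col=0 char='s'
After 6 (b): row=0 col=0 char='s'
After 7 (j): row=1 col=0 char='f'
After 8 (l): row=1 col=1 char='i'
After 9 (G): row=3 col=0 char='s'
After 10 (w): row=3 col=5 char='g'
After 11 (b): row=3 col=0 char='s'
After 12 (k): row=2 col=0 char='s'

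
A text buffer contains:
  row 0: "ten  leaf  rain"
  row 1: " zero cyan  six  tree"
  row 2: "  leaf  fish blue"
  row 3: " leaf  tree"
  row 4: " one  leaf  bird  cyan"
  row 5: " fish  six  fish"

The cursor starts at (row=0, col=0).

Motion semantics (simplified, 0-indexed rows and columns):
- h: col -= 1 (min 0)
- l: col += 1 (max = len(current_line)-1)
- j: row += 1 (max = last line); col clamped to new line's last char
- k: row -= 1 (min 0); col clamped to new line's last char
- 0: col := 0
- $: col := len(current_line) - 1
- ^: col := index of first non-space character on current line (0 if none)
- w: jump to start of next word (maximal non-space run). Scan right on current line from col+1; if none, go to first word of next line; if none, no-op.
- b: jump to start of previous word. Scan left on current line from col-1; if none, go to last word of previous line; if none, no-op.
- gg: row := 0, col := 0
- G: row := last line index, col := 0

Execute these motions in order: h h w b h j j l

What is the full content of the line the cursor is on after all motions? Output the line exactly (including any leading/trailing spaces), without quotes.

After 1 (h): row=0 col=0 char='t'
After 2 (h): row=0 col=0 char='t'
After 3 (w): row=0 col=5 char='l'
After 4 (b): row=0 col=0 char='t'
After 5 (h): row=0 col=0 char='t'
After 6 (j): row=1 col=0 char='_'
After 7 (j): row=2 col=0 char='_'
After 8 (l): row=2 col=1 char='_'

Answer:   leaf  fish blue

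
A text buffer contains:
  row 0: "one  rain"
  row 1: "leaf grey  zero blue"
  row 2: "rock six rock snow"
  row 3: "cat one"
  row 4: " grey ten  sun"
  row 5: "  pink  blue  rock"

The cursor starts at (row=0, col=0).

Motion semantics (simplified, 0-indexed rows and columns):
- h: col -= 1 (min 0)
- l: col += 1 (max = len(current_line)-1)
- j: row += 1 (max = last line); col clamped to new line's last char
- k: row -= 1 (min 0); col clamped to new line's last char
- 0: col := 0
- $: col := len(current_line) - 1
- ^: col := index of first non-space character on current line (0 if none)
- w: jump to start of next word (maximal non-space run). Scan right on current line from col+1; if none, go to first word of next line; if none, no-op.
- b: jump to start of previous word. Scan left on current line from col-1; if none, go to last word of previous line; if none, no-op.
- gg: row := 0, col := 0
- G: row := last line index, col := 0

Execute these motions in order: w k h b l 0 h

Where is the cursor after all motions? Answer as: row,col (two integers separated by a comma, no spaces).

After 1 (w): row=0 col=5 char='r'
After 2 (k): row=0 col=5 char='r'
After 3 (h): row=0 col=4 char='_'
After 4 (b): row=0 col=0 char='o'
After 5 (l): row=0 col=1 char='n'
After 6 (0): row=0 col=0 char='o'
After 7 (h): row=0 col=0 char='o'

Answer: 0,0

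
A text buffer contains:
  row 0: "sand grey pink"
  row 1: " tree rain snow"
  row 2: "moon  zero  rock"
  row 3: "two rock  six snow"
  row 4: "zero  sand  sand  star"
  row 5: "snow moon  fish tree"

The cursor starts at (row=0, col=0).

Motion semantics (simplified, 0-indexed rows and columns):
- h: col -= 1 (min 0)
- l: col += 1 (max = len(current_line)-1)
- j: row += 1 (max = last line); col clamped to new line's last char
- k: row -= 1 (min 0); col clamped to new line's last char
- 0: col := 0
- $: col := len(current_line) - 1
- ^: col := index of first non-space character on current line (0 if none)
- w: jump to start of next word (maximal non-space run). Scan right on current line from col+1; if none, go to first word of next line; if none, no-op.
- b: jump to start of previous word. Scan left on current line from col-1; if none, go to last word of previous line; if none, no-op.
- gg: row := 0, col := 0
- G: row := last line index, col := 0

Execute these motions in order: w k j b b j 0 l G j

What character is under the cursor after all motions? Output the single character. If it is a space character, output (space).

Answer: s

Derivation:
After 1 (w): row=0 col=5 char='g'
After 2 (k): row=0 col=5 char='g'
After 3 (j): row=1 col=5 char='_'
After 4 (b): row=1 col=1 char='t'
After 5 (b): row=0 col=10 char='p'
After 6 (j): row=1 col=10 char='_'
After 7 (0): row=1 col=0 char='_'
After 8 (l): row=1 col=1 char='t'
After 9 (G): row=5 col=0 char='s'
After 10 (j): row=5 col=0 char='s'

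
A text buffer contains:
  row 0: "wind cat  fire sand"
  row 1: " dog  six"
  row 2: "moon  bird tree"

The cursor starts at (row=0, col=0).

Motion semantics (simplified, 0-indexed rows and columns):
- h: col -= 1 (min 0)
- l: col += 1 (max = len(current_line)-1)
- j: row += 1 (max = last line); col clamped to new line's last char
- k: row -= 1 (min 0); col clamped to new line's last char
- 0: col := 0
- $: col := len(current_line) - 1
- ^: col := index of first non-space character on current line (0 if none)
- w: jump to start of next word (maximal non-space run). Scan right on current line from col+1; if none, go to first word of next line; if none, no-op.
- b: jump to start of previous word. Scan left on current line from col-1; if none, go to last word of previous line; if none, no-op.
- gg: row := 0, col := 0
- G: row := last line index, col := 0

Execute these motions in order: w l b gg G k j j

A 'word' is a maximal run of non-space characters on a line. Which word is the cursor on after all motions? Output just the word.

Answer: moon

Derivation:
After 1 (w): row=0 col=5 char='c'
After 2 (l): row=0 col=6 char='a'
After 3 (b): row=0 col=5 char='c'
After 4 (gg): row=0 col=0 char='w'
After 5 (G): row=2 col=0 char='m'
After 6 (k): row=1 col=0 char='_'
After 7 (j): row=2 col=0 char='m'
After 8 (j): row=2 col=0 char='m'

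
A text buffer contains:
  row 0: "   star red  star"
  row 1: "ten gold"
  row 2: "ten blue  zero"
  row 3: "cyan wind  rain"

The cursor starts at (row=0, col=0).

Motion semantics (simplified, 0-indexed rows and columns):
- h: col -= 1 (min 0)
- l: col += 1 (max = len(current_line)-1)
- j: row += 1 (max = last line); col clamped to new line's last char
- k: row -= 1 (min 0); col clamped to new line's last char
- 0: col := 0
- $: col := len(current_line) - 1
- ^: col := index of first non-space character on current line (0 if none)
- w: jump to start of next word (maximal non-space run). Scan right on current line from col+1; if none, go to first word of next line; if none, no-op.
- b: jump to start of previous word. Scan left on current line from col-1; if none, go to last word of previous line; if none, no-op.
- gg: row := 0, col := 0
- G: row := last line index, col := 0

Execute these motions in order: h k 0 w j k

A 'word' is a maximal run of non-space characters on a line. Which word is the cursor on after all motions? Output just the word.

After 1 (h): row=0 col=0 char='_'
After 2 (k): row=0 col=0 char='_'
After 3 (0): row=0 col=0 char='_'
After 4 (w): row=0 col=3 char='s'
After 5 (j): row=1 col=3 char='_'
After 6 (k): row=0 col=3 char='s'

Answer: star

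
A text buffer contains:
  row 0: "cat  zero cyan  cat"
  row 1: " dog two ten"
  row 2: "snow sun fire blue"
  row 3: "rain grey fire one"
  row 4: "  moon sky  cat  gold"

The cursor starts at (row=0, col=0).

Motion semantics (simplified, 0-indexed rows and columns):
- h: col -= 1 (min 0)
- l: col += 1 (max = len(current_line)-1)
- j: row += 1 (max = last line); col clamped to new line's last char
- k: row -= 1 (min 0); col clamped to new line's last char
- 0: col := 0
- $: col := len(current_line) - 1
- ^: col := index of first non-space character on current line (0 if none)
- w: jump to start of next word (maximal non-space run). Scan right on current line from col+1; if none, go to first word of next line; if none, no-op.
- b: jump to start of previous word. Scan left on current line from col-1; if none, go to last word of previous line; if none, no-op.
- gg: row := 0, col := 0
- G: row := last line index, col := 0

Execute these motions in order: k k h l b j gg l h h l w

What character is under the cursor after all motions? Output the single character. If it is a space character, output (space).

Answer: z

Derivation:
After 1 (k): row=0 col=0 char='c'
After 2 (k): row=0 col=0 char='c'
After 3 (h): row=0 col=0 char='c'
After 4 (l): row=0 col=1 char='a'
After 5 (b): row=0 col=0 char='c'
After 6 (j): row=1 col=0 char='_'
After 7 (gg): row=0 col=0 char='c'
After 8 (l): row=0 col=1 char='a'
After 9 (h): row=0 col=0 char='c'
After 10 (h): row=0 col=0 char='c'
After 11 (l): row=0 col=1 char='a'
After 12 (w): row=0 col=5 char='z'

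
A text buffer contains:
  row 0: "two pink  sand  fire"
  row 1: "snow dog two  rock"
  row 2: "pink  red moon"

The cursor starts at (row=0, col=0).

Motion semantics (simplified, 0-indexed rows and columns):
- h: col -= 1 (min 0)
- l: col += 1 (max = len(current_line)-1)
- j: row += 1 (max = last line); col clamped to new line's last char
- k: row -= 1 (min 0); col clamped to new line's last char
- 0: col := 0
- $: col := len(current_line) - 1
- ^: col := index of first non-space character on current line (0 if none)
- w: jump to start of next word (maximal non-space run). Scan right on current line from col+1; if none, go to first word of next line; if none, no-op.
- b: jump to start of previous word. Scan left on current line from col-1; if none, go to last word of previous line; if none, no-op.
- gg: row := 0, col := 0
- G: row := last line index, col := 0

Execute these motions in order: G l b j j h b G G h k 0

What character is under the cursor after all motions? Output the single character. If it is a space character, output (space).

Answer: s

Derivation:
After 1 (G): row=2 col=0 char='p'
After 2 (l): row=2 col=1 char='i'
After 3 (b): row=2 col=0 char='p'
After 4 (j): row=2 col=0 char='p'
After 5 (j): row=2 col=0 char='p'
After 6 (h): row=2 col=0 char='p'
After 7 (b): row=1 col=14 char='r'
After 8 (G): row=2 col=0 char='p'
After 9 (G): row=2 col=0 char='p'
After 10 (h): row=2 col=0 char='p'
After 11 (k): row=1 col=0 char='s'
After 12 (0): row=1 col=0 char='s'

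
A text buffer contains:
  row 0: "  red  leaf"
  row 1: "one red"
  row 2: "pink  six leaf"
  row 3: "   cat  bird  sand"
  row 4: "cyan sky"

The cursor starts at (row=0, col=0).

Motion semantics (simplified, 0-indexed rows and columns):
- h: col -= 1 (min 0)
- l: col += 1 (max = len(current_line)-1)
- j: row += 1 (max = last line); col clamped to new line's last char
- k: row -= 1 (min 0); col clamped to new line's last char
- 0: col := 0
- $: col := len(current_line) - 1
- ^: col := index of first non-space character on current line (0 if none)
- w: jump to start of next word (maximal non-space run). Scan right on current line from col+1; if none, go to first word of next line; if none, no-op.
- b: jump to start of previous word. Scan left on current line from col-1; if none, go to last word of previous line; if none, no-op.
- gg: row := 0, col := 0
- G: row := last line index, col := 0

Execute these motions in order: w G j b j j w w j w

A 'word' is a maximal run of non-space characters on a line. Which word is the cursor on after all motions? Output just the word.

Answer: sky

Derivation:
After 1 (w): row=0 col=2 char='r'
After 2 (G): row=4 col=0 char='c'
After 3 (j): row=4 col=0 char='c'
After 4 (b): row=3 col=14 char='s'
After 5 (j): row=4 col=7 char='y'
After 6 (j): row=4 col=7 char='y'
After 7 (w): row=4 col=7 char='y'
After 8 (w): row=4 col=7 char='y'
After 9 (j): row=4 col=7 char='y'
After 10 (w): row=4 col=7 char='y'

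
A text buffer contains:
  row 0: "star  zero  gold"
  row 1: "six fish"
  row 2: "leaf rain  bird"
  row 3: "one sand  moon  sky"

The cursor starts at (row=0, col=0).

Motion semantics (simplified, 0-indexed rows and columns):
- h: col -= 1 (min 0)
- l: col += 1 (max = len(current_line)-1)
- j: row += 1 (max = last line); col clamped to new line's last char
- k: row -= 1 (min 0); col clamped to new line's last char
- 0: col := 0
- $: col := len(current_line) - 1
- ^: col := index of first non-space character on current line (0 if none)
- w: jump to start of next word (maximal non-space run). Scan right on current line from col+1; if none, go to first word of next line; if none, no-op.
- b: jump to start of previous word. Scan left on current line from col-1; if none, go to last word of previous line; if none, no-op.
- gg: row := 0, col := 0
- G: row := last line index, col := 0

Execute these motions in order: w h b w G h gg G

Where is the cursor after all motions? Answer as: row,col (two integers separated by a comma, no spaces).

After 1 (w): row=0 col=6 char='z'
After 2 (h): row=0 col=5 char='_'
After 3 (b): row=0 col=0 char='s'
After 4 (w): row=0 col=6 char='z'
After 5 (G): row=3 col=0 char='o'
After 6 (h): row=3 col=0 char='o'
After 7 (gg): row=0 col=0 char='s'
After 8 (G): row=3 col=0 char='o'

Answer: 3,0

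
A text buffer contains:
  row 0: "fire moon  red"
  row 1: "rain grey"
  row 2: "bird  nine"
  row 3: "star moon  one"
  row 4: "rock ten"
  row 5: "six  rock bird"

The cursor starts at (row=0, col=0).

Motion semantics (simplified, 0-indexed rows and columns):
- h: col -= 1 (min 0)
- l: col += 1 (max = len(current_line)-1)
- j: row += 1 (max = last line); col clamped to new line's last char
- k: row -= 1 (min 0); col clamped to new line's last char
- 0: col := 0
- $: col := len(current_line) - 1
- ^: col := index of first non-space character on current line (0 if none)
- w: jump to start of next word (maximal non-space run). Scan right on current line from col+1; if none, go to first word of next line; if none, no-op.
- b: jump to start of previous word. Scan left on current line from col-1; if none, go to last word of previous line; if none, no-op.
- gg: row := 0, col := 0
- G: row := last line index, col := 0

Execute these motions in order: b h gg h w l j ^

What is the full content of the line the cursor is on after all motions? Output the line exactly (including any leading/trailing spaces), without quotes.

After 1 (b): row=0 col=0 char='f'
After 2 (h): row=0 col=0 char='f'
After 3 (gg): row=0 col=0 char='f'
After 4 (h): row=0 col=0 char='f'
After 5 (w): row=0 col=5 char='m'
After 6 (l): row=0 col=6 char='o'
After 7 (j): row=1 col=6 char='r'
After 8 (^): row=1 col=0 char='r'

Answer: rain grey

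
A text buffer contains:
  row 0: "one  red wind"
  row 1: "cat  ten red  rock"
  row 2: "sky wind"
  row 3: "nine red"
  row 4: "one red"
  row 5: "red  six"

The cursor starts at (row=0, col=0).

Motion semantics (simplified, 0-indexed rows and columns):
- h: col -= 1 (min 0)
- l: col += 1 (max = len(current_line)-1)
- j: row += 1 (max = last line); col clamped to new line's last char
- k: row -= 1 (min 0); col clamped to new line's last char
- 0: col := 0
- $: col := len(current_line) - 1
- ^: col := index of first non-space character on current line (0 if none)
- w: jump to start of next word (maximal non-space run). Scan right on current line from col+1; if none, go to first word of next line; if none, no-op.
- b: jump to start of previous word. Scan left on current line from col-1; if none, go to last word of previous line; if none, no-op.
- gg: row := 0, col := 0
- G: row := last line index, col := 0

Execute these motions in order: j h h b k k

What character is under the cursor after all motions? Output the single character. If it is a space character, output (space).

After 1 (j): row=1 col=0 char='c'
After 2 (h): row=1 col=0 char='c'
After 3 (h): row=1 col=0 char='c'
After 4 (b): row=0 col=9 char='w'
After 5 (k): row=0 col=9 char='w'
After 6 (k): row=0 col=9 char='w'

Answer: w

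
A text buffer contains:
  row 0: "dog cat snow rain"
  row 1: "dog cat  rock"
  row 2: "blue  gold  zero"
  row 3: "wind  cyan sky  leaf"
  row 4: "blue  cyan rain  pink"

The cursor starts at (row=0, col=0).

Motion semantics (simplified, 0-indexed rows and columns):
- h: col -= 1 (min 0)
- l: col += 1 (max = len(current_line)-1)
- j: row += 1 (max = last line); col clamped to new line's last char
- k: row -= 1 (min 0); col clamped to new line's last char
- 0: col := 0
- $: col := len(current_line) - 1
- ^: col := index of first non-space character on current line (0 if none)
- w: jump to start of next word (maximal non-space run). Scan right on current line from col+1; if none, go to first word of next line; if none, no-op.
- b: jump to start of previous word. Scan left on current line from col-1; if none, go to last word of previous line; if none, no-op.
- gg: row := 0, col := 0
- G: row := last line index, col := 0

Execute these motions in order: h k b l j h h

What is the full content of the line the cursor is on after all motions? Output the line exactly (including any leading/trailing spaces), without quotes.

After 1 (h): row=0 col=0 char='d'
After 2 (k): row=0 col=0 char='d'
After 3 (b): row=0 col=0 char='d'
After 4 (l): row=0 col=1 char='o'
After 5 (j): row=1 col=1 char='o'
After 6 (h): row=1 col=0 char='d'
After 7 (h): row=1 col=0 char='d'

Answer: dog cat  rock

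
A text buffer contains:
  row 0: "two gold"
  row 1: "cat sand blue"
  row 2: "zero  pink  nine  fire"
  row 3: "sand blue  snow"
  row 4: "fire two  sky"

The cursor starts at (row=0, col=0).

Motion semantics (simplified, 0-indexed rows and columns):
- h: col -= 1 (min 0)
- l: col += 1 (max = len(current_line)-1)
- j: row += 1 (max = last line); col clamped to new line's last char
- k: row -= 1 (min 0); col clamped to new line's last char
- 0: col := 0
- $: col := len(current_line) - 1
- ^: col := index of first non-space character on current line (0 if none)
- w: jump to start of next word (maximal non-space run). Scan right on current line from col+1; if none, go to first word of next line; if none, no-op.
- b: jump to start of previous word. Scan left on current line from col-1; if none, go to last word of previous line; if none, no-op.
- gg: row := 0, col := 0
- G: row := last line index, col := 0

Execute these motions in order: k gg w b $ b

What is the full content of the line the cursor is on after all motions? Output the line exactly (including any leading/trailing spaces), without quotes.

After 1 (k): row=0 col=0 char='t'
After 2 (gg): row=0 col=0 char='t'
After 3 (w): row=0 col=4 char='g'
After 4 (b): row=0 col=0 char='t'
After 5 ($): row=0 col=7 char='d'
After 6 (b): row=0 col=4 char='g'

Answer: two gold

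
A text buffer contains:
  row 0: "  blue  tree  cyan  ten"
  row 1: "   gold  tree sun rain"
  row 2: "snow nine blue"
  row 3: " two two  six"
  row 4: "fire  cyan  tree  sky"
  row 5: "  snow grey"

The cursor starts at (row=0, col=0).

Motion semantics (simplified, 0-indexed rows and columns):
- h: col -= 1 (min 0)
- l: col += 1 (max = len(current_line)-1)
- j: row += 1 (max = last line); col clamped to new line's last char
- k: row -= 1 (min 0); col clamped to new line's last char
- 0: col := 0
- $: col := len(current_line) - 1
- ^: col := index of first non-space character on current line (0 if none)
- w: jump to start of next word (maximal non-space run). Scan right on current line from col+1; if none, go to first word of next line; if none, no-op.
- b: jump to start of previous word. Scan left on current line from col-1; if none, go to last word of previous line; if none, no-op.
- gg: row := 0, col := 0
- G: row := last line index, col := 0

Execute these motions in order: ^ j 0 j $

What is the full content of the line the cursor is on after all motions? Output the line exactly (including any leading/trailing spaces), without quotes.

After 1 (^): row=0 col=2 char='b'
After 2 (j): row=1 col=2 char='_'
After 3 (0): row=1 col=0 char='_'
After 4 (j): row=2 col=0 char='s'
After 5 ($): row=2 col=13 char='e'

Answer: snow nine blue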